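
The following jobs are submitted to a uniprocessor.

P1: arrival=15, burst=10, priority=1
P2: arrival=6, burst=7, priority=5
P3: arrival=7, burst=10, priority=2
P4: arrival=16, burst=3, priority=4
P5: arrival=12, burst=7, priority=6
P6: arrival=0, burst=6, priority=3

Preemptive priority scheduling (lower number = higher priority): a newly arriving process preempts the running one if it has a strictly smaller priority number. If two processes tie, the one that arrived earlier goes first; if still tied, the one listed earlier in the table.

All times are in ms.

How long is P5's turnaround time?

31

Gantt: | P6 0-6 | P2 6-7 | P3 7-15 | P1 15-25 | P3 25-27 | P4 27-30 | P2 30-36 | P5 36-43 |
Completion: P1=25  P2=36  P3=27  P4=30  P5=43  P6=6
Turnaround(P5) = completion − arrival = 43 − 12 = 31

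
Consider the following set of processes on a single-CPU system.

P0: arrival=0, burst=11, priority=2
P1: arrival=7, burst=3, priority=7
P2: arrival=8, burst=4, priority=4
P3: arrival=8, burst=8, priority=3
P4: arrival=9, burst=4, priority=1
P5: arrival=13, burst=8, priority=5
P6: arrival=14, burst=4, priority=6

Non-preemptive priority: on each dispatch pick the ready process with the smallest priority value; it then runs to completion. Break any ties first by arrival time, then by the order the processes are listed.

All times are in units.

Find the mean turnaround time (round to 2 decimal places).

Gantt: | P0 0-11 | P4 11-15 | P3 15-23 | P2 23-27 | P5 27-35 | P6 35-39 | P1 39-42 |
Completion: P0=11  P1=42  P2=27  P3=23  P4=15  P5=35  P6=39
Turnaround (C−A): P0=11  P1=35  P2=19  P3=15  P4=6  P5=22  P6=25
Turnaround times: P0=11, P1=35, P2=19, P3=15, P4=6, P5=22, P6=25
Average turnaround = (11+35+19+15+6+22+25) / 7 = 133/7 = 19.00

19.00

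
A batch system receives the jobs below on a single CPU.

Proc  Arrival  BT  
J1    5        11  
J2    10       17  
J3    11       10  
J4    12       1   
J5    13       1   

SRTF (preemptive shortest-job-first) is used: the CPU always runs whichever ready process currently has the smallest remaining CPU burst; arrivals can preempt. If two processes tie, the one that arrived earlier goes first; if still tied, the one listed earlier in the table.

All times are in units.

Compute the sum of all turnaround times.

67

Gantt: | idle 0-5 | J1 5-12 | J4 12-13 | J5 13-14 | J1 14-18 | J3 18-28 | J2 28-45 |
Completion: J1=18  J2=45  J3=28  J4=13  J5=14
Turnaround (C−A): J1=13  J2=35  J3=17  J4=1  J5=1
Turnaround = completion − arrival: J1=13, J2=35, J3=17, J4=1, J5=1
Total turnaround = 13 + 35 + 17 + 1 + 1 = 67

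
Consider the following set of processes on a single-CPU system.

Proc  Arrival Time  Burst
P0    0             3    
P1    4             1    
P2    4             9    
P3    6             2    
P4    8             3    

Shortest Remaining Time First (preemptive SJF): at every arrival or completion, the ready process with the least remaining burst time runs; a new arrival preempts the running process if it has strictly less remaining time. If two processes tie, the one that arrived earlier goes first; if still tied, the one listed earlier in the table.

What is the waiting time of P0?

0

Gantt: | P0 0-3 | idle 3-4 | P1 4-5 | P2 5-6 | P3 6-8 | P4 8-11 | P2 11-19 |
Completion: P0=3  P1=5  P2=19  P3=8  P4=11
Turnaround (C−A): P0=3  P1=1  P2=15  P3=2  P4=3
Waiting(P0) = turnaround − burst = 3 − 3 = 0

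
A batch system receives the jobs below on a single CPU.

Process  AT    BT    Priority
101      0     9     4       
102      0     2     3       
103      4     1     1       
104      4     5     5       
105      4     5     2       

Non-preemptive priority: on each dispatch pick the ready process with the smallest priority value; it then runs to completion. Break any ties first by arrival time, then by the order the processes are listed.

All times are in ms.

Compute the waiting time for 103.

7

Gantt: | 102 0-2 | 101 2-11 | 103 11-12 | 105 12-17 | 104 17-22 |
Completion: 101=11  102=2  103=12  104=22  105=17
Turnaround (C−A): 101=11  102=2  103=8  104=18  105=13
Waiting(103) = turnaround − burst = 8 − 1 = 7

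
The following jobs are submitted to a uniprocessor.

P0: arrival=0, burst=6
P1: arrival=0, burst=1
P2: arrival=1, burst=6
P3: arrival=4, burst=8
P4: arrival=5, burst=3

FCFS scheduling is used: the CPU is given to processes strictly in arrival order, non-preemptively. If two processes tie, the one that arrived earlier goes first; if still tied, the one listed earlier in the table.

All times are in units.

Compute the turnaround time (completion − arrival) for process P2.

Gantt: | P0 0-6 | P1 6-7 | P2 7-13 | P3 13-21 | P4 21-24 |
Completion: P0=6  P1=7  P2=13  P3=21  P4=24
Turnaround(P2) = completion − arrival = 13 − 1 = 12

12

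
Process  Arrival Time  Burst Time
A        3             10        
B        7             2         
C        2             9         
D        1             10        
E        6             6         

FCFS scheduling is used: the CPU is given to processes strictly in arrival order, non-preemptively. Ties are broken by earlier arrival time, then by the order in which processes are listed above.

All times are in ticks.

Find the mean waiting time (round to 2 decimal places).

15.80

Schedule: | idle 0-1 | D 1-11 | C 11-20 | A 20-30 | E 30-36 | B 36-38 |
Completion: A=30  B=38  C=20  D=11  E=36
Turnaround (C−A): A=27  B=31  C=18  D=10  E=30
Waiting times: A=17, B=29, C=9, D=0, E=24
Average waiting = (17+29+9+0+24) / 5 = 79/5 = 15.80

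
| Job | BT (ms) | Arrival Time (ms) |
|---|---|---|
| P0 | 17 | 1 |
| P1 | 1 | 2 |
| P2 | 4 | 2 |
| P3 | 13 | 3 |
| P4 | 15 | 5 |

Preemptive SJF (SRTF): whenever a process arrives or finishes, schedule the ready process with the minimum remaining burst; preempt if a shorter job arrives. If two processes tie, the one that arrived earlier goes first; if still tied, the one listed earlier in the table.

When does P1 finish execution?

3

Timeline: | idle 0-1 | P0 1-2 | P1 2-3 | P2 3-7 | P3 7-20 | P4 20-35 | P0 35-51 |
Completion: P0=51  P1=3  P2=7  P3=20  P4=35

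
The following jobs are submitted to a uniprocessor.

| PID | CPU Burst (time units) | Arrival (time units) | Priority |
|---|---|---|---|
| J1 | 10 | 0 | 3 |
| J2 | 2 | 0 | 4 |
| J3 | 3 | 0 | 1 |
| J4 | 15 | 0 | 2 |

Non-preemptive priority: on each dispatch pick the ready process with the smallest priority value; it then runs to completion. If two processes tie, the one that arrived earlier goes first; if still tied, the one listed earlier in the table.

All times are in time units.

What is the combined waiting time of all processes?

49

Schedule: | J3 0-3 | J4 3-18 | J1 18-28 | J2 28-30 |
Completion: J1=28  J2=30  J3=3  J4=18
Turnaround (C−A): J1=28  J2=30  J3=3  J4=18
Waiting = turnaround − burst: J1=18, J2=28, J3=0, J4=3
Total waiting = 18 + 28 + 0 + 3 = 49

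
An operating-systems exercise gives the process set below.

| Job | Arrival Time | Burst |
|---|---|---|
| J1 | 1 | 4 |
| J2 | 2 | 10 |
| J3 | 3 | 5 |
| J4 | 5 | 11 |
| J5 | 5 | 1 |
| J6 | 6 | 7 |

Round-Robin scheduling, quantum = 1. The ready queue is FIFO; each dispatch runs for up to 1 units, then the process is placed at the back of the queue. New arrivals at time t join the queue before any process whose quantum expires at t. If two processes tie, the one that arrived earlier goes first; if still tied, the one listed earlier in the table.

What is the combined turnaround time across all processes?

131

Gantt: | idle 0-1 | J1 1-2 | J2 2-3 | J1 3-4 | J3 4-5 | J2 5-6 | J1 6-7 | J4 7-8 | J5 8-9 | J3 9-10 | J6 10-11 | J2 11-12 | J1 12-13 | J4 13-14 | J3 14-15 | J6 15-16 | J2 16-17 | J4 17-18 | J3 18-19 | J6 19-20 | J2 20-21 | J4 21-22 | J3 22-23 | J6 23-24 | J2 24-25 | J4 25-26 | J6 26-27 | J2 27-28 | J4 28-29 | J6 29-30 | J2 30-31 | J4 31-32 | J6 32-33 | J2 33-34 | J4 34-35 | J2 35-36 | J4 36-39 |
Completion: J1=13  J2=36  J3=23  J4=39  J5=9  J6=33
Turnaround (C−A): J1=12  J2=34  J3=20  J4=34  J5=4  J6=27
Turnaround = completion − arrival: J1=12, J2=34, J3=20, J4=34, J5=4, J6=27
Total turnaround = 12 + 34 + 20 + 34 + 4 + 27 = 131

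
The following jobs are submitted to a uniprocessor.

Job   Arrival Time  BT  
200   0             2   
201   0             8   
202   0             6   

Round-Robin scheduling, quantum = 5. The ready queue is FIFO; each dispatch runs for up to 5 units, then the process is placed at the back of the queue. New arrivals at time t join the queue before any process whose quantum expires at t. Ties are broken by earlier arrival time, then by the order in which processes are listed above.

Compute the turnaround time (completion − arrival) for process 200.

Schedule: | 200 0-2 | 201 2-7 | 202 7-12 | 201 12-15 | 202 15-16 |
Completion: 200=2  201=15  202=16
Turnaround (C−A): 200=2  201=15  202=16
Turnaround(200) = completion − arrival = 2 − 0 = 2

2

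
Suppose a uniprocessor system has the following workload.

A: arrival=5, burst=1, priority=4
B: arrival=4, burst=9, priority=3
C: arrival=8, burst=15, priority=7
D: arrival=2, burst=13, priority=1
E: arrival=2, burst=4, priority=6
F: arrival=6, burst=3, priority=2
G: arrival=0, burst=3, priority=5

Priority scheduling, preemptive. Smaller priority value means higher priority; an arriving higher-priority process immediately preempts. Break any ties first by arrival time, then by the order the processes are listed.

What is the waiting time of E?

27

Timeline: | G 0-2 | D 2-15 | F 15-18 | B 18-27 | A 27-28 | G 28-29 | E 29-33 | C 33-48 |
Completion: A=28  B=27  C=48  D=15  E=33  F=18  G=29
Turnaround (C−A): A=23  B=23  C=40  D=13  E=31  F=12  G=29
Waiting(E) = turnaround − burst = 31 − 4 = 27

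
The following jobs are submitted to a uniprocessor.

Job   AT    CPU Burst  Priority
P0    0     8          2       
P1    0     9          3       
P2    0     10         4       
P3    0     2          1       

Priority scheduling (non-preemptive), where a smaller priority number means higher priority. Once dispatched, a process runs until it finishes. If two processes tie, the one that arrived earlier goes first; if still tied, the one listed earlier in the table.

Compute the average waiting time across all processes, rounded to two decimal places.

Timeline: | P3 0-2 | P0 2-10 | P1 10-19 | P2 19-29 |
Completion: P0=10  P1=19  P2=29  P3=2
Waiting times: P0=2, P1=10, P2=19, P3=0
Average waiting = (2+10+19+0) / 4 = 31/4 = 7.75

7.75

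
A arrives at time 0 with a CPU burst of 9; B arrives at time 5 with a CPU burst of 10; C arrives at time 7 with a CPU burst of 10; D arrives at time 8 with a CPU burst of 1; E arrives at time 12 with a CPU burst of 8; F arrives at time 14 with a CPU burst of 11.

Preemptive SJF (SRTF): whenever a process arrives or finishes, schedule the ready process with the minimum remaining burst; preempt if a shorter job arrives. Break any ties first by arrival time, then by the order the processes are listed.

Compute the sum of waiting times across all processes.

59

Timeline: | A 0-9 | D 9-10 | B 10-20 | E 20-28 | C 28-38 | F 38-49 |
Completion: A=9  B=20  C=38  D=10  E=28  F=49
Waiting = turnaround − burst: A=0, B=5, C=21, D=1, E=8, F=24
Total waiting = 0 + 5 + 21 + 1 + 8 + 24 = 59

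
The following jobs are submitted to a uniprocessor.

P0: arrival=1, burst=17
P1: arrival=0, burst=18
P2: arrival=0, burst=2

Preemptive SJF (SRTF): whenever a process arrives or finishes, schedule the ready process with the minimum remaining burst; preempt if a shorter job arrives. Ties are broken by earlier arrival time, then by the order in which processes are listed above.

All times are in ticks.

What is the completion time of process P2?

Schedule: | P2 0-2 | P0 2-19 | P1 19-37 |
Completion: P0=19  P1=37  P2=2

2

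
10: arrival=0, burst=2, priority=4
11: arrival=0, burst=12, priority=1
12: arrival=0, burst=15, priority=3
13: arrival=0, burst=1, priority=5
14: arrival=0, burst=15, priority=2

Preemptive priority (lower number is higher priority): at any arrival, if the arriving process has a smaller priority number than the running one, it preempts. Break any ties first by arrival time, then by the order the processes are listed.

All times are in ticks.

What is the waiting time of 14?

Schedule: | 11 0-12 | 14 12-27 | 12 27-42 | 10 42-44 | 13 44-45 |
Completion: 10=44  11=12  12=42  13=45  14=27
Turnaround (C−A): 10=44  11=12  12=42  13=45  14=27
Waiting(14) = turnaround − burst = 27 − 15 = 12

12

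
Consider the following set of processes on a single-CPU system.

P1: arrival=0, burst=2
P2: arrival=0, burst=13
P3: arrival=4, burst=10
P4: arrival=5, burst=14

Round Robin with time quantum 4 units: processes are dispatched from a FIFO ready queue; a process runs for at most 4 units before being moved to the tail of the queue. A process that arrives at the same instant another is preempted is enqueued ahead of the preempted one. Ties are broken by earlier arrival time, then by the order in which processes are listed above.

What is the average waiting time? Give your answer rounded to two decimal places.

15.50

Timeline: | P1 0-2 | P2 2-6 | P3 6-10 | P4 10-14 | P2 14-18 | P3 18-22 | P4 22-26 | P2 26-30 | P3 30-32 | P4 32-36 | P2 36-37 | P4 37-39 |
Completion: P1=2  P2=37  P3=32  P4=39
Turnaround (C−A): P1=2  P2=37  P3=28  P4=34
Waiting times: P1=0, P2=24, P3=18, P4=20
Average waiting = (0+24+18+20) / 4 = 62/4 = 15.50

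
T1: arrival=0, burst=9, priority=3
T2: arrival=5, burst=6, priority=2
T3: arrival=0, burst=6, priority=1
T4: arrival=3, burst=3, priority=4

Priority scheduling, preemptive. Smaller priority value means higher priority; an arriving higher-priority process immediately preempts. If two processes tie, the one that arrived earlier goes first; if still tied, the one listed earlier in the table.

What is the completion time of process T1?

21

Timeline: | T3 0-6 | T2 6-12 | T1 12-21 | T4 21-24 |
Completion: T1=21  T2=12  T3=6  T4=24
Turnaround (C−A): T1=21  T2=7  T3=6  T4=21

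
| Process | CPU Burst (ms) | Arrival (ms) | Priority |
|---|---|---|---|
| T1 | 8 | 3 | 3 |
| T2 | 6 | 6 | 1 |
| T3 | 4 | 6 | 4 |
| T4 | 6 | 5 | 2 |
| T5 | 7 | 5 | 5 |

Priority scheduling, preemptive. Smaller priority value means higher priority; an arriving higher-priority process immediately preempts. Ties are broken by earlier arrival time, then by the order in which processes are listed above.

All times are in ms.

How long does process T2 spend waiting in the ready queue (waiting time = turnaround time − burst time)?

Schedule: | idle 0-3 | T1 3-5 | T4 5-6 | T2 6-12 | T4 12-17 | T1 17-23 | T3 23-27 | T5 27-34 |
Completion: T1=23  T2=12  T3=27  T4=17  T5=34
Waiting(T2) = turnaround − burst = 6 − 6 = 0

0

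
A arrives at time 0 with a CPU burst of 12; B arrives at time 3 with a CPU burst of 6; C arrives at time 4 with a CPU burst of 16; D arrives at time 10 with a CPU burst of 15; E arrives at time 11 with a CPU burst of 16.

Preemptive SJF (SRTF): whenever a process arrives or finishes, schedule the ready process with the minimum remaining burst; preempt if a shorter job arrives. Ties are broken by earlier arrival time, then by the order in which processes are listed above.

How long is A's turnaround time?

18

Gantt: | A 0-3 | B 3-9 | A 9-18 | D 18-33 | C 33-49 | E 49-65 |
Completion: A=18  B=9  C=49  D=33  E=65
Turnaround (C−A): A=18  B=6  C=45  D=23  E=54
Turnaround(A) = completion − arrival = 18 − 0 = 18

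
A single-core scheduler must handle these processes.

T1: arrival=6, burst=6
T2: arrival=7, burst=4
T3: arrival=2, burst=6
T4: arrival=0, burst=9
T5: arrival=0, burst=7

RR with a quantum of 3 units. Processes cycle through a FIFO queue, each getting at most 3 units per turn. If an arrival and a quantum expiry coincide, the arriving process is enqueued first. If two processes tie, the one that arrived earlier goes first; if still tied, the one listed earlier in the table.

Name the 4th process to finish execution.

T5

Schedule: | T4 0-3 | T5 3-6 | T3 6-9 | T4 9-12 | T1 12-15 | T5 15-18 | T2 18-21 | T3 21-24 | T4 24-27 | T1 27-30 | T5 30-31 | T2 31-32 |
Completion: T1=30  T2=32  T3=24  T4=27  T5=31
Turnaround (C−A): T1=24  T2=25  T3=22  T4=27  T5=31
Finish order: T3 → T4 → T1 → T5 → T2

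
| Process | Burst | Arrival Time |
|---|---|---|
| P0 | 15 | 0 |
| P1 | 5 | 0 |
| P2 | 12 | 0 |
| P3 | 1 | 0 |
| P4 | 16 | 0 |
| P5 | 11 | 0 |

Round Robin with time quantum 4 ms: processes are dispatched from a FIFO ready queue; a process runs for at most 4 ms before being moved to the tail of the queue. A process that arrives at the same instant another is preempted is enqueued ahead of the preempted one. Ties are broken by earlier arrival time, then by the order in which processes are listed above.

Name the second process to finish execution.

Gantt: | P0 0-4 | P1 4-8 | P2 8-12 | P3 12-13 | P4 13-17 | P5 17-21 | P0 21-25 | P1 25-26 | P2 26-30 | P4 30-34 | P5 34-38 | P0 38-42 | P2 42-46 | P4 46-50 | P5 50-53 | P0 53-56 | P4 56-60 |
Completion: P0=56  P1=26  P2=46  P3=13  P4=60  P5=53
Finish order: P3 → P1 → P2 → P5 → P0 → P4

P1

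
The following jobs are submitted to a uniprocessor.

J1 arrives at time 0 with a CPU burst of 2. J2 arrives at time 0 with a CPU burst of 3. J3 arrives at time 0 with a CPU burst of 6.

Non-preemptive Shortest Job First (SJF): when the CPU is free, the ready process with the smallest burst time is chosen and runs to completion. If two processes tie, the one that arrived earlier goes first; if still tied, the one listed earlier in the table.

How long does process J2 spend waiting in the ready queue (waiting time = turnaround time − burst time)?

2

Gantt: | J1 0-2 | J2 2-5 | J3 5-11 |
Completion: J1=2  J2=5  J3=11
Turnaround (C−A): J1=2  J2=5  J3=11
Waiting(J2) = turnaround − burst = 5 − 3 = 2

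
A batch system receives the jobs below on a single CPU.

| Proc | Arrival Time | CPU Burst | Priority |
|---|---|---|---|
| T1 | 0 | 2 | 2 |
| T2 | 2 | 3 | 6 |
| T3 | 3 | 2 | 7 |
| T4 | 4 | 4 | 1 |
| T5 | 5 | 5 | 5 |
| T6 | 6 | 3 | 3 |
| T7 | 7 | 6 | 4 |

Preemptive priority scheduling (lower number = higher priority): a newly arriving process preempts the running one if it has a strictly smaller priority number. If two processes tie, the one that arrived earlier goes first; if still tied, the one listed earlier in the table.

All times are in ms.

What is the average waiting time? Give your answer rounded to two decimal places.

Gantt: | T1 0-2 | T2 2-4 | T4 4-8 | T6 8-11 | T7 11-17 | T5 17-22 | T2 22-23 | T3 23-25 |
Completion: T1=2  T2=23  T3=25  T4=8  T5=22  T6=11  T7=17
Turnaround (C−A): T1=2  T2=21  T3=22  T4=4  T5=17  T6=5  T7=10
Waiting times: T1=0, T2=18, T3=20, T4=0, T5=12, T6=2, T7=4
Average waiting = (0+18+20+0+12+2+4) / 7 = 56/7 = 8.00

8.00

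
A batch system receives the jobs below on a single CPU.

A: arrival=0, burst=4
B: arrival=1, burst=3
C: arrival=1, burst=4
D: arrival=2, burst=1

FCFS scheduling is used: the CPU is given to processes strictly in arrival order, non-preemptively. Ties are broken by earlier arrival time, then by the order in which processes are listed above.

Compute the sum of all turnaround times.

30

Gantt: | A 0-4 | B 4-7 | C 7-11 | D 11-12 |
Completion: A=4  B=7  C=11  D=12
Turnaround (C−A): A=4  B=6  C=10  D=10
Turnaround = completion − arrival: A=4, B=6, C=10, D=10
Total turnaround = 4 + 6 + 10 + 10 = 30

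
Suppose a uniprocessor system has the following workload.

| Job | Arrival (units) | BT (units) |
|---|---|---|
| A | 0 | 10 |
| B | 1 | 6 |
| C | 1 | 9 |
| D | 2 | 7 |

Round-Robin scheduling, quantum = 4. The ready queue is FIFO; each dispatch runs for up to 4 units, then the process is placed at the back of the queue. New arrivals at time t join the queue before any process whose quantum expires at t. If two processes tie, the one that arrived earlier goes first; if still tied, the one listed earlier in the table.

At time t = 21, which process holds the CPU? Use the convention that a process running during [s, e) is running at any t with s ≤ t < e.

Gantt: | A 0-4 | B 4-8 | C 8-12 | D 12-16 | A 16-20 | B 20-22 | C 22-26 | D 26-29 | A 29-31 | C 31-32 |
Completion: A=31  B=22  C=32  D=29
Turnaround (C−A): A=31  B=21  C=31  D=27

B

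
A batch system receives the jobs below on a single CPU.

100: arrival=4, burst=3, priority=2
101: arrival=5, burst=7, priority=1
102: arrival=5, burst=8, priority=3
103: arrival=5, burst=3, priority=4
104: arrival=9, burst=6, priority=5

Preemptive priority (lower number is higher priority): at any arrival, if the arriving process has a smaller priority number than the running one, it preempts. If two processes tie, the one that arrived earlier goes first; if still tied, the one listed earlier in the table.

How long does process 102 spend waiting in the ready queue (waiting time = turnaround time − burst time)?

9

Timeline: | idle 0-4 | 100 4-5 | 101 5-12 | 100 12-14 | 102 14-22 | 103 22-25 | 104 25-31 |
Completion: 100=14  101=12  102=22  103=25  104=31
Turnaround (C−A): 100=10  101=7  102=17  103=20  104=22
Waiting(102) = turnaround − burst = 17 − 8 = 9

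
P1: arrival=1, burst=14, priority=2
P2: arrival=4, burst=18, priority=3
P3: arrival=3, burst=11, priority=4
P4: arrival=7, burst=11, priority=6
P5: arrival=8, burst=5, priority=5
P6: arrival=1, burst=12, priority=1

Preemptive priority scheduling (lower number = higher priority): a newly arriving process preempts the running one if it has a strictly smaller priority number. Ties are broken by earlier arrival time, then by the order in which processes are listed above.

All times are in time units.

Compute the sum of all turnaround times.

250

Gantt: | idle 0-1 | P6 1-13 | P1 13-27 | P2 27-45 | P3 45-56 | P5 56-61 | P4 61-72 |
Completion: P1=27  P2=45  P3=56  P4=72  P5=61  P6=13
Turnaround (C−A): P1=26  P2=41  P3=53  P4=65  P5=53  P6=12
Turnaround = completion − arrival: P1=26, P2=41, P3=53, P4=65, P5=53, P6=12
Total turnaround = 26 + 41 + 53 + 65 + 53 + 12 = 250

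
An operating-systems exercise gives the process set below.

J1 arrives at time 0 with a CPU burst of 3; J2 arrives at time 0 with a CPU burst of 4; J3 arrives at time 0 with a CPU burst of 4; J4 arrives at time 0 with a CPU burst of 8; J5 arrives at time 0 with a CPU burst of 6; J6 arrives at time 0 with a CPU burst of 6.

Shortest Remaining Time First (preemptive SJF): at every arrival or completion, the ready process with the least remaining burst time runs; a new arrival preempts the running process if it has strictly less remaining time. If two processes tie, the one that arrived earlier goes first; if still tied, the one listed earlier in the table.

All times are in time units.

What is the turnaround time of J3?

11

Schedule: | J1 0-3 | J2 3-7 | J3 7-11 | J5 11-17 | J6 17-23 | J4 23-31 |
Completion: J1=3  J2=7  J3=11  J4=31  J5=17  J6=23
Turnaround(J3) = completion − arrival = 11 − 0 = 11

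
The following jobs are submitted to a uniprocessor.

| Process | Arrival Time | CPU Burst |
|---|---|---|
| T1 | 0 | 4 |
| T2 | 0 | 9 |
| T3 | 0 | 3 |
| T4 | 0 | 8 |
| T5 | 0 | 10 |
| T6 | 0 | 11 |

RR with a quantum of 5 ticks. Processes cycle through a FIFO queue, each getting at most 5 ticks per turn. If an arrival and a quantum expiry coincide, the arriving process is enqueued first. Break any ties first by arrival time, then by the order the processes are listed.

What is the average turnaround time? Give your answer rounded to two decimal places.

27.50

Gantt: | T1 0-4 | T2 4-9 | T3 9-12 | T4 12-17 | T5 17-22 | T6 22-27 | T2 27-31 | T4 31-34 | T5 34-39 | T6 39-45 |
Completion: T1=4  T2=31  T3=12  T4=34  T5=39  T6=45
Turnaround (C−A): T1=4  T2=31  T3=12  T4=34  T5=39  T6=45
Turnaround times: T1=4, T2=31, T3=12, T4=34, T5=39, T6=45
Average turnaround = (4+31+12+34+39+45) / 6 = 165/6 = 27.50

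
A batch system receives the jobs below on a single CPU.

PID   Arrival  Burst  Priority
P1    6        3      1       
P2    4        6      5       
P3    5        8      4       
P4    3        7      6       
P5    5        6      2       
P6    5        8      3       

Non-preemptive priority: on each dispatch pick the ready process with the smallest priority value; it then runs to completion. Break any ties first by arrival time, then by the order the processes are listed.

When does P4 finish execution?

Schedule: | idle 0-3 | P4 3-10 | P1 10-13 | P5 13-19 | P6 19-27 | P3 27-35 | P2 35-41 |
Completion: P1=13  P2=41  P3=35  P4=10  P5=19  P6=27
Turnaround (C−A): P1=7  P2=37  P3=30  P4=7  P5=14  P6=22

10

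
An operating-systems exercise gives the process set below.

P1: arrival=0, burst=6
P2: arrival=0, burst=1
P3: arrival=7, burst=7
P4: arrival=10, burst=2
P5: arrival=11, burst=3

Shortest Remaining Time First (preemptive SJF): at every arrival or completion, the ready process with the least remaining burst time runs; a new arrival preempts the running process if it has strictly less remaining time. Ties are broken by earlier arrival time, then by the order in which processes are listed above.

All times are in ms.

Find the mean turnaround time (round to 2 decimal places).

5.20

Gantt: | P2 0-1 | P1 1-7 | P3 7-10 | P4 10-12 | P5 12-15 | P3 15-19 |
Completion: P1=7  P2=1  P3=19  P4=12  P5=15
Turnaround (C−A): P1=7  P2=1  P3=12  P4=2  P5=4
Turnaround times: P1=7, P2=1, P3=12, P4=2, P5=4
Average turnaround = (7+1+12+2+4) / 5 = 26/5 = 5.20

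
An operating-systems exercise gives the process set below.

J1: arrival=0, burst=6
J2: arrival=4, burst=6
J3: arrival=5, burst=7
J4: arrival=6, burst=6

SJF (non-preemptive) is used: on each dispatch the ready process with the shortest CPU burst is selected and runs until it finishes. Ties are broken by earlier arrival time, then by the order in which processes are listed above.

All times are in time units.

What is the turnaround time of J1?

6

Timeline: | J1 0-6 | J2 6-12 | J4 12-18 | J3 18-25 |
Completion: J1=6  J2=12  J3=25  J4=18
Turnaround(J1) = completion − arrival = 6 − 0 = 6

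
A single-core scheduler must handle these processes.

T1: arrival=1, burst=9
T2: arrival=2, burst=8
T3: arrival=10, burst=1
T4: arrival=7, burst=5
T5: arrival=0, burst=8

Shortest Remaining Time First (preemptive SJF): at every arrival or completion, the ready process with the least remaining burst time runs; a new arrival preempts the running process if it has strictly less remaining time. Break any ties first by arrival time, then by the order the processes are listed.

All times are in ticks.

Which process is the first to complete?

Timeline: | T5 0-8 | T4 8-10 | T3 10-11 | T4 11-14 | T2 14-22 | T1 22-31 |
Completion: T1=31  T2=22  T3=11  T4=14  T5=8
Finish order: T5 → T3 → T4 → T2 → T1

T5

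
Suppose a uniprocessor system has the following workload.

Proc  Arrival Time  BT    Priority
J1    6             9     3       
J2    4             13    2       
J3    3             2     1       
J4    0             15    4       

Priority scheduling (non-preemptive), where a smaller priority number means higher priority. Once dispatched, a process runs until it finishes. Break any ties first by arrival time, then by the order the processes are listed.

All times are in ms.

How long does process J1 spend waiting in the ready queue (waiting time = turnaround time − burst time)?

Gantt: | J4 0-15 | J3 15-17 | J2 17-30 | J1 30-39 |
Completion: J1=39  J2=30  J3=17  J4=15
Waiting(J1) = turnaround − burst = 33 − 9 = 24

24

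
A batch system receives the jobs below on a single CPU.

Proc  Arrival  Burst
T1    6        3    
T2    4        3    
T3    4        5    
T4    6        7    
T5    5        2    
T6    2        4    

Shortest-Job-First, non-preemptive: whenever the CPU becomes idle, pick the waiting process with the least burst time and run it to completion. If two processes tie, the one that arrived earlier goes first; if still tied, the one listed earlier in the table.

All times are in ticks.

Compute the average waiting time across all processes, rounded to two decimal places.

5.50

Gantt: | idle 0-2 | T6 2-6 | T5 6-8 | T2 8-11 | T1 11-14 | T3 14-19 | T4 19-26 |
Completion: T1=14  T2=11  T3=19  T4=26  T5=8  T6=6
Waiting times: T1=5, T2=4, T3=10, T4=13, T5=1, T6=0
Average waiting = (5+4+10+13+1+0) / 6 = 33/6 = 5.50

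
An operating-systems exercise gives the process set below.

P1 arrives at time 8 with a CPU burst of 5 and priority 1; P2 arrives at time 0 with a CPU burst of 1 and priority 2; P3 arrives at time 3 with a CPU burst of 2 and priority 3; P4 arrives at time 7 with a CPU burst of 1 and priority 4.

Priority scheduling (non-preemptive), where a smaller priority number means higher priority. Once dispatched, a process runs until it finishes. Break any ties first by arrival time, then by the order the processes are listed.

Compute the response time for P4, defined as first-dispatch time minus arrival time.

0

Schedule: | P2 0-1 | idle 1-3 | P3 3-5 | idle 5-7 | P4 7-8 | P1 8-13 |
Completion: P1=13  P2=1  P3=5  P4=8
Turnaround (C−A): P1=5  P2=1  P3=2  P4=1
Response(P4) = first start − arrival = 7 − 7 = 0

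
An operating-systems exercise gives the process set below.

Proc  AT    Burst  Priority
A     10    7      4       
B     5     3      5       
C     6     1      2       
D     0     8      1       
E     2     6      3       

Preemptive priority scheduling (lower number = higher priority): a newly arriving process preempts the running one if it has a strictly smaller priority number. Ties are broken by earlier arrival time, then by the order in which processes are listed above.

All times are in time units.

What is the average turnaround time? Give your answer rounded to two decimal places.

11.20

Gantt: | D 0-8 | C 8-9 | E 9-15 | A 15-22 | B 22-25 |
Completion: A=22  B=25  C=9  D=8  E=15
Turnaround (C−A): A=12  B=20  C=3  D=8  E=13
Turnaround times: A=12, B=20, C=3, D=8, E=13
Average turnaround = (12+20+3+8+13) / 5 = 56/5 = 11.20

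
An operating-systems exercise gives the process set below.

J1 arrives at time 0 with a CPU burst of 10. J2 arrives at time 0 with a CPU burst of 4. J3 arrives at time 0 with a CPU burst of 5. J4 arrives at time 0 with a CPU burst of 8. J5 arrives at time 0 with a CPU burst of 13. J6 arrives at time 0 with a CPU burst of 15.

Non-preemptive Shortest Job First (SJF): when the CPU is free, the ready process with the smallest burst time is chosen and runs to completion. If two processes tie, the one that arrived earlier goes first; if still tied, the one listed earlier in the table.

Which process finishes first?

Schedule: | J2 0-4 | J3 4-9 | J4 9-17 | J1 17-27 | J5 27-40 | J6 40-55 |
Completion: J1=27  J2=4  J3=9  J4=17  J5=40  J6=55
Finish order: J2 → J3 → J4 → J1 → J5 → J6

J2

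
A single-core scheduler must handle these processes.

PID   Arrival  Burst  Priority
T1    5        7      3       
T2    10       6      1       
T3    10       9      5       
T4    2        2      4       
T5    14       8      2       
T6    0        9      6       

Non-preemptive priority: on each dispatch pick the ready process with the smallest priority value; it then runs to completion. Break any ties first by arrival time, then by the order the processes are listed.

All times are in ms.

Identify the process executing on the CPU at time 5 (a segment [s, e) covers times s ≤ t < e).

Timeline: | T6 0-9 | T1 9-16 | T2 16-22 | T5 22-30 | T4 30-32 | T3 32-41 |
Completion: T1=16  T2=22  T3=41  T4=32  T5=30  T6=9
Turnaround (C−A): T1=11  T2=12  T3=31  T4=30  T5=16  T6=9

T6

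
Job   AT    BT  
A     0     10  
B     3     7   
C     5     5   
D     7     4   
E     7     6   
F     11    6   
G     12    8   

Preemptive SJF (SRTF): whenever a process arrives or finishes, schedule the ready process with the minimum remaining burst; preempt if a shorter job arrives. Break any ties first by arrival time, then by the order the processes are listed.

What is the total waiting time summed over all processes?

Schedule: | A 0-10 | D 10-14 | C 14-19 | E 19-25 | F 25-31 | B 31-38 | G 38-46 |
Completion: A=10  B=38  C=19  D=14  E=25  F=31  G=46
Turnaround (C−A): A=10  B=35  C=14  D=7  E=18  F=20  G=34
Waiting = turnaround − burst: A=0, B=28, C=9, D=3, E=12, F=14, G=26
Total waiting = 0 + 28 + 9 + 3 + 12 + 14 + 26 = 92

92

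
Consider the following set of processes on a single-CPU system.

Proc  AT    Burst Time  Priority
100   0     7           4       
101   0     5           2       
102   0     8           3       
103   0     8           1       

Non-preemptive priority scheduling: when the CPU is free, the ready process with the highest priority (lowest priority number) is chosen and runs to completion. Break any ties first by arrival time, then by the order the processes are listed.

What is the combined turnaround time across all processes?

70

Schedule: | 103 0-8 | 101 8-13 | 102 13-21 | 100 21-28 |
Completion: 100=28  101=13  102=21  103=8
Turnaround (C−A): 100=28  101=13  102=21  103=8
Turnaround = completion − arrival: 100=28, 101=13, 102=21, 103=8
Total turnaround = 28 + 13 + 21 + 8 = 70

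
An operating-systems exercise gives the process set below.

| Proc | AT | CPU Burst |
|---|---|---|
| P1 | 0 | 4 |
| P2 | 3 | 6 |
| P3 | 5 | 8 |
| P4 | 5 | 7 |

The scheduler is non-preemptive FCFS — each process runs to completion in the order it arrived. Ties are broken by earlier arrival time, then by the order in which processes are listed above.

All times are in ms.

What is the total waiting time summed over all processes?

19

Timeline: | P1 0-4 | P2 4-10 | P3 10-18 | P4 18-25 |
Completion: P1=4  P2=10  P3=18  P4=25
Waiting = turnaround − burst: P1=0, P2=1, P3=5, P4=13
Total waiting = 0 + 1 + 5 + 13 = 19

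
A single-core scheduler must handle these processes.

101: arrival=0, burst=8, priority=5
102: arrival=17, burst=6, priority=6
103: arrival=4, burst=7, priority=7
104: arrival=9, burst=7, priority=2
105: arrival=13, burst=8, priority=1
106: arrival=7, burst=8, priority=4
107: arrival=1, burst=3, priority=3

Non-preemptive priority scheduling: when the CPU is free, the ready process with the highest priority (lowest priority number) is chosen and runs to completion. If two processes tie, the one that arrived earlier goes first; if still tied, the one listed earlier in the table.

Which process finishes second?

Schedule: | 101 0-8 | 107 8-11 | 104 11-18 | 105 18-26 | 106 26-34 | 102 34-40 | 103 40-47 |
Completion: 101=8  102=40  103=47  104=18  105=26  106=34  107=11
Turnaround (C−A): 101=8  102=23  103=43  104=9  105=13  106=27  107=10
Finish order: 101 → 107 → 104 → 105 → 106 → 102 → 103

107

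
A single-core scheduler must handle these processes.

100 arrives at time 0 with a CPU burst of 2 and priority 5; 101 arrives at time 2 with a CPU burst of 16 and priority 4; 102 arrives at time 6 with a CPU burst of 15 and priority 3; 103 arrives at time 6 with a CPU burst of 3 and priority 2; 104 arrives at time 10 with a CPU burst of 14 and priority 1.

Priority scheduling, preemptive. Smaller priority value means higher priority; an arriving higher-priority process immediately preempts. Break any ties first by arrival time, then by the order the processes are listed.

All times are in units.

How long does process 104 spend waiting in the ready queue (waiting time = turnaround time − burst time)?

0

Timeline: | 100 0-2 | 101 2-6 | 103 6-9 | 102 9-10 | 104 10-24 | 102 24-38 | 101 38-50 |
Completion: 100=2  101=50  102=38  103=9  104=24
Turnaround (C−A): 100=2  101=48  102=32  103=3  104=14
Waiting(104) = turnaround − burst = 14 − 14 = 0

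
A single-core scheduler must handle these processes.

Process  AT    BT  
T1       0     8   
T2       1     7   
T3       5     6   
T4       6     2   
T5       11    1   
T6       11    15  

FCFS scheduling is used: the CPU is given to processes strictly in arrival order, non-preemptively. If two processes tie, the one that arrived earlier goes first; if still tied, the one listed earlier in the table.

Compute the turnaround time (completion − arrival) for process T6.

28

Timeline: | T1 0-8 | T2 8-15 | T3 15-21 | T4 21-23 | T5 23-24 | T6 24-39 |
Completion: T1=8  T2=15  T3=21  T4=23  T5=24  T6=39
Turnaround(T6) = completion − arrival = 39 − 11 = 28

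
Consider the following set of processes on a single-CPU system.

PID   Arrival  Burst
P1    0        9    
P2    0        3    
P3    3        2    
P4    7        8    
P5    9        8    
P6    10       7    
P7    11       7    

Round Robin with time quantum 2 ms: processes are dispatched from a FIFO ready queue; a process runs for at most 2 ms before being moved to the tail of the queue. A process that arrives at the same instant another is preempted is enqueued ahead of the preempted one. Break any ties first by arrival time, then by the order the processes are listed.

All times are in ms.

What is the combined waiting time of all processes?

132

Schedule: | P1 0-2 | P2 2-4 | P1 4-6 | P3 6-8 | P2 8-9 | P1 9-11 | P4 11-13 | P5 13-15 | P6 15-17 | P7 17-19 | P1 19-21 | P4 21-23 | P5 23-25 | P6 25-27 | P7 27-29 | P1 29-30 | P4 30-32 | P5 32-34 | P6 34-36 | P7 36-38 | P4 38-40 | P5 40-42 | P6 42-43 | P7 43-44 |
Completion: P1=30  P2=9  P3=8  P4=40  P5=42  P6=43  P7=44
Turnaround (C−A): P1=30  P2=9  P3=5  P4=33  P5=33  P6=33  P7=33
Waiting = turnaround − burst: P1=21, P2=6, P3=3, P4=25, P5=25, P6=26, P7=26
Total waiting = 21 + 6 + 3 + 25 + 25 + 26 + 26 = 132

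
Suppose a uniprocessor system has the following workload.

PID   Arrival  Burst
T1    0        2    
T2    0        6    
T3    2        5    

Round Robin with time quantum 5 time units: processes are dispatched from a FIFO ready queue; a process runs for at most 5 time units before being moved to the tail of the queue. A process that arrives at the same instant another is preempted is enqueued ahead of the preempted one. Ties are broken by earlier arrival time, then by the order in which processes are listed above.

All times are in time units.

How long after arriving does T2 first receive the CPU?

Timeline: | T1 0-2 | T2 2-7 | T3 7-12 | T2 12-13 |
Completion: T1=2  T2=13  T3=12
Turnaround (C−A): T1=2  T2=13  T3=10
Response(T2) = first start − arrival = 2 − 0 = 2

2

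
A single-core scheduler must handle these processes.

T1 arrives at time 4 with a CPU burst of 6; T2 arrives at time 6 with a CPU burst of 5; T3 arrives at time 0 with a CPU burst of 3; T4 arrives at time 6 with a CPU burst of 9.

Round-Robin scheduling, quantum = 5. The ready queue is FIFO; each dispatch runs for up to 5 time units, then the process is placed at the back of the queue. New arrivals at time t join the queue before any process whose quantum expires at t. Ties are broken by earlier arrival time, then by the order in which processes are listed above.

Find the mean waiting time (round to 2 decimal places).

5.50

Schedule: | T3 0-3 | idle 3-4 | T1 4-9 | T2 9-14 | T4 14-19 | T1 19-20 | T4 20-24 |
Completion: T1=20  T2=14  T3=3  T4=24
Waiting times: T1=10, T2=3, T3=0, T4=9
Average waiting = (10+3+0+9) / 4 = 22/4 = 5.50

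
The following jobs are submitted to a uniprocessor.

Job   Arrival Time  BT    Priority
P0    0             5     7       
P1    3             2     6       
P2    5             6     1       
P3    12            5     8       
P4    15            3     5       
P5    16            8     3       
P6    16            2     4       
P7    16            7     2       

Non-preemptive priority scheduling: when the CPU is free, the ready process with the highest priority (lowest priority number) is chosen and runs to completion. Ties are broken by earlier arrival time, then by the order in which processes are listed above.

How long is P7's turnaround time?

9

Schedule: | P0 0-5 | P2 5-11 | P1 11-13 | P3 13-18 | P7 18-25 | P5 25-33 | P6 33-35 | P4 35-38 |
Completion: P0=5  P1=13  P2=11  P3=18  P4=38  P5=33  P6=35  P7=25
Turnaround (C−A): P0=5  P1=10  P2=6  P3=6  P4=23  P5=17  P6=19  P7=9
Turnaround(P7) = completion − arrival = 25 − 16 = 9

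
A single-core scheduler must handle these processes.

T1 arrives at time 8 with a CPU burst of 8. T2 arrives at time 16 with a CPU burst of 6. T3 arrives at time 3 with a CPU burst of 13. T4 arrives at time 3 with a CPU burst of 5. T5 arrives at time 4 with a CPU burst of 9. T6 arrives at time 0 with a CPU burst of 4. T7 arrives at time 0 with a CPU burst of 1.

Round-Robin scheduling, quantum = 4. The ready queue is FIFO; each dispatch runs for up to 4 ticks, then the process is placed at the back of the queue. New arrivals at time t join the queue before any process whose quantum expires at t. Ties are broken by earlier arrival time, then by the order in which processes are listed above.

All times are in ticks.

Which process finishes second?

T7

Schedule: | T6 0-4 | T7 4-5 | T3 5-9 | T4 9-13 | T5 13-17 | T1 17-21 | T3 21-25 | T4 25-26 | T2 26-30 | T5 30-34 | T1 34-38 | T3 38-42 | T2 42-44 | T5 44-45 | T3 45-46 |
Completion: T1=38  T2=44  T3=46  T4=26  T5=45  T6=4  T7=5
Turnaround (C−A): T1=30  T2=28  T3=43  T4=23  T5=41  T6=4  T7=5
Finish order: T6 → T7 → T4 → T1 → T2 → T5 → T3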